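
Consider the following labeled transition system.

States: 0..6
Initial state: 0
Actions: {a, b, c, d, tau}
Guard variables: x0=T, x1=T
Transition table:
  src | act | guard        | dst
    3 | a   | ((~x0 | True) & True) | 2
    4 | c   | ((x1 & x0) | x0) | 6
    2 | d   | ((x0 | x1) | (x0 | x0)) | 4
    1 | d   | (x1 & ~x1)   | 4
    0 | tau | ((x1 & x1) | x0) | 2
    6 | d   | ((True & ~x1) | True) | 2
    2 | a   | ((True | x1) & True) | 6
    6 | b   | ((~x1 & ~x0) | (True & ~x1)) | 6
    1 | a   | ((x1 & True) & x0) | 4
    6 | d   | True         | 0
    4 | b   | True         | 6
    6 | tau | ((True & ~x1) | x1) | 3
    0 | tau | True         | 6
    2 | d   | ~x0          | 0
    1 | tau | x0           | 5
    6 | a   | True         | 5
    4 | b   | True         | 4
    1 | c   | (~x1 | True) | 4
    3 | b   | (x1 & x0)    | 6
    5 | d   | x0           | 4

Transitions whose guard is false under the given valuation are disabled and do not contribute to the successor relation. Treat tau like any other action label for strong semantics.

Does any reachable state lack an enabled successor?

Reach set: {0,2,3,4,5,6}
  0: tau→2  tau→6  [2 out]
  2: a→6  d→4  [2 out]
  3: a→2  b→6  [2 out]
  4: b→4  b→6  c→6  [3 out]
  5: d→4  [1 out]
  6: a→5  d→0  d→2  tau→3  [4 out]

Answer: DEADLOCK-FREE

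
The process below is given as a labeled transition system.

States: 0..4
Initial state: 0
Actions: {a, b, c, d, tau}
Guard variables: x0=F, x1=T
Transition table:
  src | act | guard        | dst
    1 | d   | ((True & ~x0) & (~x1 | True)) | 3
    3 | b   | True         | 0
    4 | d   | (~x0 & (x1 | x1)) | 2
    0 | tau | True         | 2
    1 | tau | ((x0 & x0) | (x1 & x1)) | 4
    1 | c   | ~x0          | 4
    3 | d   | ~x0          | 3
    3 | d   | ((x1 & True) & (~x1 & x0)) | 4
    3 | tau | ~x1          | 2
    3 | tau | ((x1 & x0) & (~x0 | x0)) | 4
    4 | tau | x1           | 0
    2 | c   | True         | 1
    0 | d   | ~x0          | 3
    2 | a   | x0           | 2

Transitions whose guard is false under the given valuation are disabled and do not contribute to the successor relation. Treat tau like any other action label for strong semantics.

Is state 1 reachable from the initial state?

Answer: REACHABLE

Working:
10 transition(s) survive guard evaluation.
L0 = {0}
L1 = {2,3}  cumulative {0,2,3}
L2 = {1}  cumulative {0,1,2,3}
L3 = {4}  cumulative {0,1,2,3,4}
R = {0,1,2,3,4}
witness 1: tau·c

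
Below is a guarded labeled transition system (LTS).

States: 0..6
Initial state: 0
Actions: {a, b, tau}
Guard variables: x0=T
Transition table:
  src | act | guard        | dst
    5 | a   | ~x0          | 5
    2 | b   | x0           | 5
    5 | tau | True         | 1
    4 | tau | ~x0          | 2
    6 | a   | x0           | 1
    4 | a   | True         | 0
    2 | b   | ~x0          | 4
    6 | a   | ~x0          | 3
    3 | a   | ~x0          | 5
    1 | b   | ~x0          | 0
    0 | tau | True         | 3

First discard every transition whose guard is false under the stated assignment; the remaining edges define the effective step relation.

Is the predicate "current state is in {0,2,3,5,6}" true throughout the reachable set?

Answer: INVARIANT HOLDS

Working:
Allowed set {0,2,3,5,6}
R = {0,3}
  0: safe
  3: safe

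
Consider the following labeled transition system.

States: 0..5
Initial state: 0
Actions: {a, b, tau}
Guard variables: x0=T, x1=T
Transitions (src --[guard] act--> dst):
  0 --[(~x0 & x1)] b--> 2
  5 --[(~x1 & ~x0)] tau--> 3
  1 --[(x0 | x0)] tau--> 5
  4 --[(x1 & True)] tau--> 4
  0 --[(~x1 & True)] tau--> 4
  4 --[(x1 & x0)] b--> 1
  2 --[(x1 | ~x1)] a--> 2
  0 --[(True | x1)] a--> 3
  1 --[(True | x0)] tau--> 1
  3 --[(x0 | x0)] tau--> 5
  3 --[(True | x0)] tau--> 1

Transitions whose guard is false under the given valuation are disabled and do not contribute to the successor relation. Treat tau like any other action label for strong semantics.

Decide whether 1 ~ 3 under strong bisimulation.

Answer: BISIMILAR

Analysis:
Refine partition for ~:
  round 0: {{0,1,2,3,4,5}}
  round 1: {{0,2},{1,3},{4},{5}}
  round 2: {{0},{1,3},{2},{4},{5}}
5 equivalence class(es) (converged in 3)
class of 1: {1,3}; class of 3: {1,3}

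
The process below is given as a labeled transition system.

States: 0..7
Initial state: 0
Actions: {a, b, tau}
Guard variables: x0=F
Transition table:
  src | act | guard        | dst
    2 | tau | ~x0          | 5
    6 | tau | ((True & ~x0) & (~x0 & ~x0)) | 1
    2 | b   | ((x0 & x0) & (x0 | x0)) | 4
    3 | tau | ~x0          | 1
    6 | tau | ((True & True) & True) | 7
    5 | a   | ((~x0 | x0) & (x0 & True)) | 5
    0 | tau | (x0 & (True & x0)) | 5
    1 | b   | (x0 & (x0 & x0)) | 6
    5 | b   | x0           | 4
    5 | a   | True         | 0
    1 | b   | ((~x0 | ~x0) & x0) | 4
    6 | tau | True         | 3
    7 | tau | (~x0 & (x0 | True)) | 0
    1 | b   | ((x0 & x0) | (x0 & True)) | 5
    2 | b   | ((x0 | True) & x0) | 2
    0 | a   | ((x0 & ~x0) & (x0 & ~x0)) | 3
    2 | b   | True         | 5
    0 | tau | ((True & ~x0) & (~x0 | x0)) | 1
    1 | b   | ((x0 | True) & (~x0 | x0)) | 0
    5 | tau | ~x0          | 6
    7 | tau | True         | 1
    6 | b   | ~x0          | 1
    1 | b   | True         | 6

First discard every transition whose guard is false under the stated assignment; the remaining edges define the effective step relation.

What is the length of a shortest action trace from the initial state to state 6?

Answer: 2

Working:
BFS to 6:
  depth 0: {0}
  depth 1: {1}
  depth 2: {6}
depth(6)=2, e.g. tau·b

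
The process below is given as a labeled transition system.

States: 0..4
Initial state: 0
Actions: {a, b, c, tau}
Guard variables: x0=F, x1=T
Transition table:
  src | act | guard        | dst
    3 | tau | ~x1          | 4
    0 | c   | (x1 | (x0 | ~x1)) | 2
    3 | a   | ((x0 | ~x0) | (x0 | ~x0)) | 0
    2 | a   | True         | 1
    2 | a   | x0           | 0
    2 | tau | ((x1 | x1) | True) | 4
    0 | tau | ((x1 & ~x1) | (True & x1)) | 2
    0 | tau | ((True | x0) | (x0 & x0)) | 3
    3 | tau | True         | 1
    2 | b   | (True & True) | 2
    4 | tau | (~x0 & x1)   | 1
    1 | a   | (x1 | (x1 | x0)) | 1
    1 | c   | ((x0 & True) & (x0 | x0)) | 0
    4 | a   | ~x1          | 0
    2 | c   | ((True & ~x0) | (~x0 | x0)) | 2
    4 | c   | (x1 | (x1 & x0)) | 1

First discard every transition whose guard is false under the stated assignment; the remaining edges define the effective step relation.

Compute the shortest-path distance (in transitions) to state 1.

Answer: 2

Analysis:
Breadth-first toward 1:
  L0 = {0}
  L1 = {2,3}
  L2 = {1,4}
depth(1)=2, e.g. c·a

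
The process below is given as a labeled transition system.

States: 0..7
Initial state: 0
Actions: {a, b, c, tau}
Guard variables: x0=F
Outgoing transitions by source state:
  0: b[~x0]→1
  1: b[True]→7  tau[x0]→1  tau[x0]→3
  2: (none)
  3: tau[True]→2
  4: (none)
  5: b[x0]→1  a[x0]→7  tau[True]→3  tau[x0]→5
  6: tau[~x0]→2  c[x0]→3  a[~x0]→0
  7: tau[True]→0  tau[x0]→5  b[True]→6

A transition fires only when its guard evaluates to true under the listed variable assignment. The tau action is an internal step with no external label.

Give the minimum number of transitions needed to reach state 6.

Layered search for 6:
  depth 0: {0}
  depth 1: {1}
  depth 2: {7}
  depth 3: {6}
6 enters at depth 3; path b·b·b

Answer: 3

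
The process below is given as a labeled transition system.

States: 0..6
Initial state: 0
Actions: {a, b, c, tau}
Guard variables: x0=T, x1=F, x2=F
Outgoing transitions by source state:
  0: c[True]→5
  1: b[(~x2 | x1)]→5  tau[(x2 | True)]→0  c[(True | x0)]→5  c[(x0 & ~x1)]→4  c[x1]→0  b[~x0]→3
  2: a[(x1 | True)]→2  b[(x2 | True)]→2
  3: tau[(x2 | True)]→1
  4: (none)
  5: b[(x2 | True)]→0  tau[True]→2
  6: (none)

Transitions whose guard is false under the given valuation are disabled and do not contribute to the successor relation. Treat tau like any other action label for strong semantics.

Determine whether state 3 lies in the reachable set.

Answer: UNREACHABLE

Working:
10 transition(s) survive guard evaluation.
Layer 0: {0}
Layer 1: {5}  total {0,5}
Layer 2: {2}  total {0,2,5}
Reach set: {0,2,5}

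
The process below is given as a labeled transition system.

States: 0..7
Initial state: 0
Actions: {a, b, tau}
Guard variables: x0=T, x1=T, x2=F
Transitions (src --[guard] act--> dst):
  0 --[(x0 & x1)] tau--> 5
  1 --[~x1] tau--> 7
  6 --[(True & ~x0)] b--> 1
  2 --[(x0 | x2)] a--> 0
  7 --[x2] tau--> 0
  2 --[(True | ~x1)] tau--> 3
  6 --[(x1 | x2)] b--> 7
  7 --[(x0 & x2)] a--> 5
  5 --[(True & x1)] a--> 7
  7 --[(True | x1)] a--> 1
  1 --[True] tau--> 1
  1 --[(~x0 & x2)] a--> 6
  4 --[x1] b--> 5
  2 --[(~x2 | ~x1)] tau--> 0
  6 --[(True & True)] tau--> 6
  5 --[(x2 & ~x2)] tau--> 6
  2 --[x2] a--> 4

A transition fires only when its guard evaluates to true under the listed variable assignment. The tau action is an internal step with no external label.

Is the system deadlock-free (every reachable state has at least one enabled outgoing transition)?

Reachable = {0,1,5,7}
  0: tau→5  [1 exit(s)]
  1: tau→1  [1 exit(s)]
  5: a→7  [1 exit(s)]
  7: a→1  [1 exit(s)]

Answer: DEADLOCK-FREE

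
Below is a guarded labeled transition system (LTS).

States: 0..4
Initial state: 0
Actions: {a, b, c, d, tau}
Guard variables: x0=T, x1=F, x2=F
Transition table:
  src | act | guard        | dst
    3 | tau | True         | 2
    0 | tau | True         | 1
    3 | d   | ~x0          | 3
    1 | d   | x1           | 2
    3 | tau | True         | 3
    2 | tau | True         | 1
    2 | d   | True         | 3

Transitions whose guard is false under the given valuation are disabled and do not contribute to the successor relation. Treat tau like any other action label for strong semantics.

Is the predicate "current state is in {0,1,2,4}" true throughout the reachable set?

Allowed set {0,1,2,4}
R = {0,1}
  0: ✓
  1: ✓

Answer: INVARIANT HOLDS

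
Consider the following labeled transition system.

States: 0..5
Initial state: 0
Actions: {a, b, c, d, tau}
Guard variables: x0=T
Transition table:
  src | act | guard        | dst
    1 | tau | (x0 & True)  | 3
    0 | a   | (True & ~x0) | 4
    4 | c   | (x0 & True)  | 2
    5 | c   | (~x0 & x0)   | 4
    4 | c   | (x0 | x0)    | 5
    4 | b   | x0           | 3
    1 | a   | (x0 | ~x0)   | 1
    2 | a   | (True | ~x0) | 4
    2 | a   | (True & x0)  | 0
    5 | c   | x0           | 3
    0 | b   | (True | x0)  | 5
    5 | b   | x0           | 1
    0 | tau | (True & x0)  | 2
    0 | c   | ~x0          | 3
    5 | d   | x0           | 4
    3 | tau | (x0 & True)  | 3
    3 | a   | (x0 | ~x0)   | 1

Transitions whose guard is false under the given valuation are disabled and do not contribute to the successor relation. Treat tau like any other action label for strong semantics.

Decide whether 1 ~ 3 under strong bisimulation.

Answer: BISIMILAR

Analysis:
Compute ~ classes (split until stable):
  round 0: {{0,1,2,3,4,5}}
  round 1: {{0},{1,3},{2},{4},{5}}
stable after 2 split(s): 5 block(s)
class of 1: {1,3}; class of 3: {1,3}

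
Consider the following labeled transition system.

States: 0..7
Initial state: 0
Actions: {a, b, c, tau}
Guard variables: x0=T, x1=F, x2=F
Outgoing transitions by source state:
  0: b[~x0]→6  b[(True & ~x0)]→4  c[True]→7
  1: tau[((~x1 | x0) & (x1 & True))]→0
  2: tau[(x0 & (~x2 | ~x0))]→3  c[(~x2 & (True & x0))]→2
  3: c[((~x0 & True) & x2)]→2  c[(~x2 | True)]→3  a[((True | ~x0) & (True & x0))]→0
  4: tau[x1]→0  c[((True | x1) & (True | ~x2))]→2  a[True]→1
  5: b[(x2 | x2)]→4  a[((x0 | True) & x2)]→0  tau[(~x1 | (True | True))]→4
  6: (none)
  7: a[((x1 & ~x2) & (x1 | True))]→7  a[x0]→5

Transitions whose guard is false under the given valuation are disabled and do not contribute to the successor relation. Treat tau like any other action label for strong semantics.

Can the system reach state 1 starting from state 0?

Answer: REACHABLE

Analysis:
Guard filter leaves 9 enabled edge(s).
Layer 0: {0}
Layer 1: {7}  total {0,7}
Layer 2: {5}  total {0,5,7}
Layer 3: {4}  total {0,4,5,7}
Layer 4: {1,2}  total {0,1,2,4,5,7}
Layer 5: {3}  total {0,1,2,3,4,5,7}
R = {0,1,2,3,4,5,7}
Path to 1: c·a·tau·a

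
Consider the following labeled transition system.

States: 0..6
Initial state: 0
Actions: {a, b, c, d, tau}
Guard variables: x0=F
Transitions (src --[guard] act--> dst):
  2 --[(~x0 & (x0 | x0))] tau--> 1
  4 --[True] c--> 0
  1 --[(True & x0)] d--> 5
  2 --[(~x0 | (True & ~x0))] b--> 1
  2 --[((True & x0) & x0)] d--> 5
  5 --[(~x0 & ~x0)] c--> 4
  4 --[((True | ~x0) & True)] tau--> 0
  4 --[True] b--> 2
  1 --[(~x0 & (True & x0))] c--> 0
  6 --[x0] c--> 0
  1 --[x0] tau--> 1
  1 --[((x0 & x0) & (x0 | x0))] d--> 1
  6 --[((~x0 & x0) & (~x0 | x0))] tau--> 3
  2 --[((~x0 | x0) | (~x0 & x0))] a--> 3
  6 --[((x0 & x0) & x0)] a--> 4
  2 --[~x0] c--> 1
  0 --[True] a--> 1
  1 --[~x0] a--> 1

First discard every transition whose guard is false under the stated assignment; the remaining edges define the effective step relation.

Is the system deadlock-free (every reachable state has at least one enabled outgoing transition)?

Answer: DEADLOCK-FREE

Trace:
Reachable = {0,1}
  0: a→1  [deg 1]
  1: a→1  [deg 1]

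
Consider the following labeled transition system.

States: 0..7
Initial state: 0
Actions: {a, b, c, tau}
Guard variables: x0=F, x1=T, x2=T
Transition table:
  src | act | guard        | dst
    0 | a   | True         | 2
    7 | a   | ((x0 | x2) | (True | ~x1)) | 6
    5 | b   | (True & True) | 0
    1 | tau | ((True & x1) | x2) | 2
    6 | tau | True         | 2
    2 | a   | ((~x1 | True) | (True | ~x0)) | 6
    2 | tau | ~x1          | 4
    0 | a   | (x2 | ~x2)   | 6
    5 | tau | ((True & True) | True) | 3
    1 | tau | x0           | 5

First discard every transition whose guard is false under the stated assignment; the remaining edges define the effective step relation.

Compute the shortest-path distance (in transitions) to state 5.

BFS to 5:
  depth 0: {0}
  depth 1: {2,6}
5 never appears.

Answer: UNREACHABLE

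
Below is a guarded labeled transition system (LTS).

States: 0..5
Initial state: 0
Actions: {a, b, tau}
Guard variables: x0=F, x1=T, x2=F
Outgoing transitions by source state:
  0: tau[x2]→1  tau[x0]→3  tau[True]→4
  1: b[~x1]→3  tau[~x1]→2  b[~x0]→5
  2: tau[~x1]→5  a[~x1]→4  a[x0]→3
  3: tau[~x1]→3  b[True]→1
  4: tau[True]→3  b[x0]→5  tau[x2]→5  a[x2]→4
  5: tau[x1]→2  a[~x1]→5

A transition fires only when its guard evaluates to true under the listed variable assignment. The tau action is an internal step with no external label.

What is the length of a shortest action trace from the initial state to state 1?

Layered search for 1:
  L0 = {0}
  L1 = {4}
  L2 = {3}
  L3 = {1}
first hit 1 at d=3 via tau·tau·b

Answer: 3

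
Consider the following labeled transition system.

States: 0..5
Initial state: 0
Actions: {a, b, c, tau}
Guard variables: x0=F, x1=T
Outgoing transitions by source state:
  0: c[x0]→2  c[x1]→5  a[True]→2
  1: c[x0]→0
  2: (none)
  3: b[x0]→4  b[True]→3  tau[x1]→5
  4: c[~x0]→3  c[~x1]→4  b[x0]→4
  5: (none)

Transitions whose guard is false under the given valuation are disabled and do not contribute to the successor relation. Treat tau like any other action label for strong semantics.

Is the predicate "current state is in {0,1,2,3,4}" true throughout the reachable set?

Inv-set: {0,1,2,3,4}
R = {0,2,5}
  0: ✓
  2: ✓
  5: ✗ unsafe
reach 5 via c — violates

Answer: INVARIANT VIOLATED at state 5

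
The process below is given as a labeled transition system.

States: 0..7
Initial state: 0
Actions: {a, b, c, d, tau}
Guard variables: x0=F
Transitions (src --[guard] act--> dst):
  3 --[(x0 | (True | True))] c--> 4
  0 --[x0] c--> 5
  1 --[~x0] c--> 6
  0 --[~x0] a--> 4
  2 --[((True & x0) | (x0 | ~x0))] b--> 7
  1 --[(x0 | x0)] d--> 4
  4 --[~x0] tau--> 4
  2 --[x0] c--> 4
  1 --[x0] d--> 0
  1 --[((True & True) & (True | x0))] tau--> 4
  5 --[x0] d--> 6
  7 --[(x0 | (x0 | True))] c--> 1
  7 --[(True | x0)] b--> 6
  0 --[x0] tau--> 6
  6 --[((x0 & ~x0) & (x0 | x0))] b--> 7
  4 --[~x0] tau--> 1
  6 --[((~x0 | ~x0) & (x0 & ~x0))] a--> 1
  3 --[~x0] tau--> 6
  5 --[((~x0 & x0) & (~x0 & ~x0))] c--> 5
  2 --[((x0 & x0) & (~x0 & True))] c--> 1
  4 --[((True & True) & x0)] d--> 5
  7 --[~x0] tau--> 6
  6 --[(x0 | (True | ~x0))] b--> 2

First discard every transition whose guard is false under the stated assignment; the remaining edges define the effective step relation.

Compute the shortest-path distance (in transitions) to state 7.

Breadth-first toward 7:
  Layer 0: {0}
  Layer 1: {4}
  Layer 2: {1}
  Layer 3: {6}
  Layer 4: {2}
  Layer 5: {7}
first hit 7 at d=5 via a·tau·c·b·b

Answer: 5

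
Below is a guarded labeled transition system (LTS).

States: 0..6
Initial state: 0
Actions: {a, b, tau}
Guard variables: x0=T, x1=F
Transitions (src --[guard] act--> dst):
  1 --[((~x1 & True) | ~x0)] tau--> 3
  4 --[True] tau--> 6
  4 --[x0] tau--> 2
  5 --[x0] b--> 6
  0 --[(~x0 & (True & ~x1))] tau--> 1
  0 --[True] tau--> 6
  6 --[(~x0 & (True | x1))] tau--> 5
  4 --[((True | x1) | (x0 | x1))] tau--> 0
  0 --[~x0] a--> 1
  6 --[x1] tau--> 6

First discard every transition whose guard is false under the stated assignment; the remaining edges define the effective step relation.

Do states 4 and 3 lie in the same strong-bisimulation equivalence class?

Answer: NOT BISIMILAR

Trace:
Bisimulation quotient by refinement:
  π0 = {{0,1,2,3,4,5,6}}
  π1 = {{0,1,4},{2,3,6},{5}}
  π2 = {{0,1},{2,3,6},{4},{5}}
4 equivalence class(es) (converged in 3)
4∈{4}, 3∈{2,3,6}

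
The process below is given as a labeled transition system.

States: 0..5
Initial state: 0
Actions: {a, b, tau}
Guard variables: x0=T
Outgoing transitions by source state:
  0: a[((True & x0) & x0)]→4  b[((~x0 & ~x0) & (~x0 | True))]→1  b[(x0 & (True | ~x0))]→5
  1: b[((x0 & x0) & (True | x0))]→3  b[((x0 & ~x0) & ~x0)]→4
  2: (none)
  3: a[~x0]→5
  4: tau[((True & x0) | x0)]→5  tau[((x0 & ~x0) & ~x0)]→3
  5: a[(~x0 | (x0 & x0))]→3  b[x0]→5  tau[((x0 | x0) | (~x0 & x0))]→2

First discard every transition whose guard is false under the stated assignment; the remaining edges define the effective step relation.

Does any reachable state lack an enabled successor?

Reachable = {0,2,3,4,5}
  0: a→4  b→5  [deg 2]
  2: ∅  [STUCK]
  3: ∅  [STUCK]
  4: tau→5  [deg 1]
  5: a→3  b→5  tau→2  [deg 3]
trace reaching 2: b·tau

Answer: DEADLOCK at state 2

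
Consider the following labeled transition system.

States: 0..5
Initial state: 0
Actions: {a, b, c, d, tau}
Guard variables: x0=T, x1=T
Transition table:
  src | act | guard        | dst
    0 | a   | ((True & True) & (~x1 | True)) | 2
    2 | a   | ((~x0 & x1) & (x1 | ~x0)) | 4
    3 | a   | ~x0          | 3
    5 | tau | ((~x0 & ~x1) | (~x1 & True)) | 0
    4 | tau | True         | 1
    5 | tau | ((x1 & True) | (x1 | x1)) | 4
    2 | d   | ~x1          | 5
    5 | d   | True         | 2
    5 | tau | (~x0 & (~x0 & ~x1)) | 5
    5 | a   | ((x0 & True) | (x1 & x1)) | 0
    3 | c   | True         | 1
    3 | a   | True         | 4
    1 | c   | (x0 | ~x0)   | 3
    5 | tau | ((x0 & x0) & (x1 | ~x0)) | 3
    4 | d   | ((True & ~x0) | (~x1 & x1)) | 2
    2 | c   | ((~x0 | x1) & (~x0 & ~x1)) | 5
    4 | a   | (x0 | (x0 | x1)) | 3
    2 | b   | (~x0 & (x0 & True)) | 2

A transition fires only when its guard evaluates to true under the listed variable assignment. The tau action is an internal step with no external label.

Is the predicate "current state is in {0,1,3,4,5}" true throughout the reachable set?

Inv-set: {0,1,3,4,5}
Reachable = {0,2}
  0: safe
  2: outside
counterexample path to 2: a

Answer: INVARIANT VIOLATED at state 2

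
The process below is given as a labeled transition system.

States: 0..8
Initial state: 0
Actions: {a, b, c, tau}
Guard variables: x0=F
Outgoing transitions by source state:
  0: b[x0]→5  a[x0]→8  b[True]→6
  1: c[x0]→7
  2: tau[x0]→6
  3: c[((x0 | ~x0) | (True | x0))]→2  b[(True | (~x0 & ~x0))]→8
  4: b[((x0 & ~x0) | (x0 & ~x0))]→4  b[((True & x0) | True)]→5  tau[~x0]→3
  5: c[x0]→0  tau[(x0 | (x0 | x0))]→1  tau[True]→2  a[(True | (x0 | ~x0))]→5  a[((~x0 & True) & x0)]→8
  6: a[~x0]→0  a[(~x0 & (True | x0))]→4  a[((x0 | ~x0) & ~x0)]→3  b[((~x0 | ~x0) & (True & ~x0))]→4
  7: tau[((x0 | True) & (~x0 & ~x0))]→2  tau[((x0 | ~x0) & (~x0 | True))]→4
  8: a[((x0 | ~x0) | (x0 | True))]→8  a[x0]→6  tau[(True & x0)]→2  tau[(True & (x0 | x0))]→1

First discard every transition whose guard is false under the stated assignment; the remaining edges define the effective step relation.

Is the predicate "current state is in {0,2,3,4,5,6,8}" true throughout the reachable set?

Answer: INVARIANT HOLDS

Analysis:
Safe = {0,2,3,4,5,6,8}
Reachable = {0,2,3,4,5,6,8}
  0: ✓
  2: ✓
  3: ✓
  4: ✓
  5: ✓
  6: ✓
  8: ✓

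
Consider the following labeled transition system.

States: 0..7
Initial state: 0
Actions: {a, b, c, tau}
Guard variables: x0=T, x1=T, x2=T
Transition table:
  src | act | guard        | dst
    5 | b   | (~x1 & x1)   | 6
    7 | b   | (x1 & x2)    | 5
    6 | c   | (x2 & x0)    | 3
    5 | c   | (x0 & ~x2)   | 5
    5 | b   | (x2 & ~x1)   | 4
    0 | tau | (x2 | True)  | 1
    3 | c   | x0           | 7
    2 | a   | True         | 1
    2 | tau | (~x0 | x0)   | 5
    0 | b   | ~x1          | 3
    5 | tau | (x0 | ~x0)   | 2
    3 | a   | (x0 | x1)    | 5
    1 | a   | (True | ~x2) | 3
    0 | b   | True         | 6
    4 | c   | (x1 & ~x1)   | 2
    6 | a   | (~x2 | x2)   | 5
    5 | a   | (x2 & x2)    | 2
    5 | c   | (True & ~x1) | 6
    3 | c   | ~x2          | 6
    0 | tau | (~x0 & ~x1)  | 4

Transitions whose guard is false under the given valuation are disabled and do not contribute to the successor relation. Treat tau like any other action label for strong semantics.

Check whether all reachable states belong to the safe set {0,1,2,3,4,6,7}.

Safe = {0,1,2,3,4,6,7}
R = {0,1,2,3,5,6,7}
  0: ok
  1: ok
  2: ok
  3: ok
  5: VIOLATES
  6: ok
  7: ok
counterexample path to 5: b·a

Answer: INVARIANT VIOLATED at state 5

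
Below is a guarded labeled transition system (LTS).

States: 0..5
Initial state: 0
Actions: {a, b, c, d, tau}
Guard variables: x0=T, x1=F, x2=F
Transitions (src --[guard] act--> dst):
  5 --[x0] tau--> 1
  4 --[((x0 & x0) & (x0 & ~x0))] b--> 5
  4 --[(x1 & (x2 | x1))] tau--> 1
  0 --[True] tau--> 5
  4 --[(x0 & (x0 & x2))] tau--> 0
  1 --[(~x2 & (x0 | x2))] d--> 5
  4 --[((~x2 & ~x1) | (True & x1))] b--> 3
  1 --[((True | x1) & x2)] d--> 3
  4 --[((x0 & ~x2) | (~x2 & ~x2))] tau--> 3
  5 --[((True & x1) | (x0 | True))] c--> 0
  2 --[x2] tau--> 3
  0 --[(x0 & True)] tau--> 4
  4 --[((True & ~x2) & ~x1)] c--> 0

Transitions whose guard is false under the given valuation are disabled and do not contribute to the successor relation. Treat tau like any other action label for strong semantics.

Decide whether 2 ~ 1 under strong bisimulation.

Answer: NOT BISIMILAR

Trace:
Compute ~ classes (split until stable):
  P[0] = {{0,1,2,3,4,5}}
  P[1] = {{0},{1},{2,3},{4},{5}}
Fixed point at round 2; 5 class(es).
class of 2: {2,3}; class of 1: {1}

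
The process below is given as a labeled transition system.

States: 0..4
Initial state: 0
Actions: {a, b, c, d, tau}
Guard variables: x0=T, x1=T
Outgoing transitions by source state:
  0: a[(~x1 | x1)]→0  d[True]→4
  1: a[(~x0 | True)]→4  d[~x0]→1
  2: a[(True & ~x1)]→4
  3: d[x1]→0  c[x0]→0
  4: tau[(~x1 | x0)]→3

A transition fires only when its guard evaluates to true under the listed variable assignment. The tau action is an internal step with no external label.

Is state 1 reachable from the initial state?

Answer: UNREACHABLE

Analysis:
After dropping false guards: 6 live edges.
depth 0: {0}
depth 1: {4}  now seen {0,4}
depth 2: {3}  now seen {0,3,4}
Reach set: {0,3,4}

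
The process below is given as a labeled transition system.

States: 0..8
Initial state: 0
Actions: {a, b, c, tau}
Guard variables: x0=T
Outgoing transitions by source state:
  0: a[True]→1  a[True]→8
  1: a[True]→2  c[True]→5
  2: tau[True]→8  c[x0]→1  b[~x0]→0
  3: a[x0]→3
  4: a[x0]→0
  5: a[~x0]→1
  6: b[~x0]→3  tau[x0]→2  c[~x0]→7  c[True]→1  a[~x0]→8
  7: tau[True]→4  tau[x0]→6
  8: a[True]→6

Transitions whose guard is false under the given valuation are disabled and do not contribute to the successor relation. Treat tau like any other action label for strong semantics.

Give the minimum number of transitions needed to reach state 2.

Answer: 2

Working:
BFS to 2:
  Layer 0: {0}
  Layer 1: {1,8}
  Layer 2: {2,5,6}
depth(2)=2, e.g. a·a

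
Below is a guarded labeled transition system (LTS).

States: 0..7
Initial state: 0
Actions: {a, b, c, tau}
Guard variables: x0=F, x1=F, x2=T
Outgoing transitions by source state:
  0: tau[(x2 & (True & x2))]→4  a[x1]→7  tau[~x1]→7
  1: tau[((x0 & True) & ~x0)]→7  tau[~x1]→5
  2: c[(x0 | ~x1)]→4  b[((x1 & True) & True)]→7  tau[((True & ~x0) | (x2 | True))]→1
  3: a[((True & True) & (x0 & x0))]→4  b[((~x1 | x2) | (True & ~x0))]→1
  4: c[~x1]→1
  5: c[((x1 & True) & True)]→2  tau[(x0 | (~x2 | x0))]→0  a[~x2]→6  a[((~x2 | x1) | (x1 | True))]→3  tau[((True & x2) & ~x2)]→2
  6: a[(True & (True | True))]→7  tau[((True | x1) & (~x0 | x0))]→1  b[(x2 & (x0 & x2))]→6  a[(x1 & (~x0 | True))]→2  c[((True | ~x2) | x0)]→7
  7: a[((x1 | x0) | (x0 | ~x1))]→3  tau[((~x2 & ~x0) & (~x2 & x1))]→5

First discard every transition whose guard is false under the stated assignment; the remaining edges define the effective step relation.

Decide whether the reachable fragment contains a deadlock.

Reachable = {0,1,3,4,5,7}
  0: tau→4  tau→7  [2 exit(s)]
  1: tau→5  [1 exit(s)]
  3: b→1  [1 exit(s)]
  4: c→1  [1 exit(s)]
  5: a→3  [1 exit(s)]
  7: a→3  [1 exit(s)]

Answer: DEADLOCK-FREE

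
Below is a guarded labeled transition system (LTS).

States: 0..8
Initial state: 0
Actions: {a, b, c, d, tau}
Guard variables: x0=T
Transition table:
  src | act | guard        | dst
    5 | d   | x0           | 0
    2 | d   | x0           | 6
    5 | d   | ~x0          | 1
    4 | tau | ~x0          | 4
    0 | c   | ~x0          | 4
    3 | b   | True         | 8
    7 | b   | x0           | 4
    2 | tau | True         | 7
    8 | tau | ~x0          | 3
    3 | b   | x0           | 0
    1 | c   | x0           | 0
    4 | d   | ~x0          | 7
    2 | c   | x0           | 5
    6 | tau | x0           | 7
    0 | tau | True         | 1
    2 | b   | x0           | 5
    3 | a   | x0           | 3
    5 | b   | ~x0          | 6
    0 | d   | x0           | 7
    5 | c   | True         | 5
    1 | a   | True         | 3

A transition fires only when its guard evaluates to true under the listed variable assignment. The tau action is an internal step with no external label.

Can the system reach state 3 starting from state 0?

15 transition(s) survive guard evaluation.
L0 = {0}
L1 = {1,7}  now seen {0,1,7}
L2 = {3,4}  now seen {0,1,3,4,7}
L3 = {8}  now seen {0,1,3,4,7,8}
Reach set: {0,1,3,4,7,8}
Path to 3: tau·a

Answer: REACHABLE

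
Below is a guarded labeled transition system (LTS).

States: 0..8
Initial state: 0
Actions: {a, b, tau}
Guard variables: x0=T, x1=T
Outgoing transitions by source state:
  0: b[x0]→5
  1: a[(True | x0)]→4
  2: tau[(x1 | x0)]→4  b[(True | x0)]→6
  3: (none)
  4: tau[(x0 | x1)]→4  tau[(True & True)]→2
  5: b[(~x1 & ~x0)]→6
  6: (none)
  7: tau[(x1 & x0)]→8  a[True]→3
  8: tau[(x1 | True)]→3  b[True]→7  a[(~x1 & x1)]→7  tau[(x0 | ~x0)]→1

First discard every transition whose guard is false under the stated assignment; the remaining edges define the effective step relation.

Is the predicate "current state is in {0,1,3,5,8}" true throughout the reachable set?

Inv-set: {0,1,3,5,8}
Reach set: {0,5}
  0: ok
  5: ok

Answer: INVARIANT HOLDS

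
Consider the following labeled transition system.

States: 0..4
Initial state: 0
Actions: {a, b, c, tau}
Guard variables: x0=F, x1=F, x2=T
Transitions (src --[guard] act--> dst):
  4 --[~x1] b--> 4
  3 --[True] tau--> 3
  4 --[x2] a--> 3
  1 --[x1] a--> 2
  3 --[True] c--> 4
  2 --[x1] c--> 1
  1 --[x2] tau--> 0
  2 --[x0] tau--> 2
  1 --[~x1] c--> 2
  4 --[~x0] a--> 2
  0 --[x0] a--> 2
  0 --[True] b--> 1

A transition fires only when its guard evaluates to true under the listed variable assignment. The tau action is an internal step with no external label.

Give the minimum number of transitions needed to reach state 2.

BFS to 2:
  L0 = {0}
  L1 = {1}
  L2 = {2}
first hit 2 at d=2 via b·c

Answer: 2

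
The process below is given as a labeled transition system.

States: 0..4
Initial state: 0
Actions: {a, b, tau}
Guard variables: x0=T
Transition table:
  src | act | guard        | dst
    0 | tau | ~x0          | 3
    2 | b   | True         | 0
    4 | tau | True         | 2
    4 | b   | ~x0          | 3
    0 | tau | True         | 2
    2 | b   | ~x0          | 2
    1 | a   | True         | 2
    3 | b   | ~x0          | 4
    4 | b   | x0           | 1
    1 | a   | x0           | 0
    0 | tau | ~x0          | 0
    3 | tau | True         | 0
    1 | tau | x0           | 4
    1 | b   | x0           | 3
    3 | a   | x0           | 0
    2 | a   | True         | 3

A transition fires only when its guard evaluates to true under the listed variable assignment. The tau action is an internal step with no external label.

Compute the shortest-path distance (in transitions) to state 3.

Answer: 2

Trace:
BFS to 3:
  depth 0: {0}
  depth 1: {2}
  depth 2: {3}
depth(3)=2, e.g. tau·a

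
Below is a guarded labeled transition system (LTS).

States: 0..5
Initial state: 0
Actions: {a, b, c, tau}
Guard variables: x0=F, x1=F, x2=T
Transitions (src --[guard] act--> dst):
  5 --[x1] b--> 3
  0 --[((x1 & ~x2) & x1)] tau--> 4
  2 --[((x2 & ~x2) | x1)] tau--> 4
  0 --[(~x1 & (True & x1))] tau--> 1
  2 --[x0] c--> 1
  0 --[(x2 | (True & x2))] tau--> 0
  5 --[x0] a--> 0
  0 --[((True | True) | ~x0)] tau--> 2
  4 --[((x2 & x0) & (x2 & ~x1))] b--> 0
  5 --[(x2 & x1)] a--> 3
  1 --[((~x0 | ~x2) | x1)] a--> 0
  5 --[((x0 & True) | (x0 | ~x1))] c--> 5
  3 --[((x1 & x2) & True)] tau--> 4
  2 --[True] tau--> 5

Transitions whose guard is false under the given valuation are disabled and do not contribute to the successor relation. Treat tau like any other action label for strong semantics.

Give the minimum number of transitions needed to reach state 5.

Answer: 2

Working:
Breadth-first toward 5:
  depth 0: {0}
  depth 1: {2}
  depth 2: {5}
first hit 5 at d=2 via tau·tau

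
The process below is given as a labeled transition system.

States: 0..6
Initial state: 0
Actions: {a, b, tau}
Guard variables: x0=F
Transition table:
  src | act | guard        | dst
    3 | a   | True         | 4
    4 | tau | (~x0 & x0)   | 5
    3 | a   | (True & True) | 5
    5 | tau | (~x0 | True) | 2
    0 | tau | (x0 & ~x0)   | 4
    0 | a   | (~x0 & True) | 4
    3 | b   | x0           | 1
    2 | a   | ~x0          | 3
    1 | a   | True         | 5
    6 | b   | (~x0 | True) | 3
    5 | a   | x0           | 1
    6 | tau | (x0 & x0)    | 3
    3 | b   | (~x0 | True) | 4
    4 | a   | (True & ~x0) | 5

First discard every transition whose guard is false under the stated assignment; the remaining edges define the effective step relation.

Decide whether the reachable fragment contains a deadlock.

Reachable = {0,2,3,4,5}
  0: a→4  [1 exit(s)]
  2: a→3  [1 exit(s)]
  3: a→4  a→5  b→4  [3 exit(s)]
  4: a→5  [1 exit(s)]
  5: tau→2  [1 exit(s)]

Answer: DEADLOCK-FREE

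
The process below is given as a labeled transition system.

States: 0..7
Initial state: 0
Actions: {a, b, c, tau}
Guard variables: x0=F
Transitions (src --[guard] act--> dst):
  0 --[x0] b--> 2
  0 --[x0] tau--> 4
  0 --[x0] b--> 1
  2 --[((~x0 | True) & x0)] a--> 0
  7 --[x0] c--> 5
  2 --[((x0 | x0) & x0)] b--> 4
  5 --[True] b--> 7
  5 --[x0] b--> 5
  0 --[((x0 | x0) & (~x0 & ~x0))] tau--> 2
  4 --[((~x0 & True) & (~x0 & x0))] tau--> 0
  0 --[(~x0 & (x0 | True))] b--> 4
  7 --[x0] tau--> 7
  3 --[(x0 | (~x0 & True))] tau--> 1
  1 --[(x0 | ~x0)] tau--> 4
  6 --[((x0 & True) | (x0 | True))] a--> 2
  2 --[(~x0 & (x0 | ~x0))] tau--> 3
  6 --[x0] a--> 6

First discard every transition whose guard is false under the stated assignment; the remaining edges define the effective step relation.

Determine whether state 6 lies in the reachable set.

Answer: UNREACHABLE

Working:
After dropping false guards: 6 live edges.
L0 = {0}
L1 = {4}  total {0,4}
Reach set: {0,4}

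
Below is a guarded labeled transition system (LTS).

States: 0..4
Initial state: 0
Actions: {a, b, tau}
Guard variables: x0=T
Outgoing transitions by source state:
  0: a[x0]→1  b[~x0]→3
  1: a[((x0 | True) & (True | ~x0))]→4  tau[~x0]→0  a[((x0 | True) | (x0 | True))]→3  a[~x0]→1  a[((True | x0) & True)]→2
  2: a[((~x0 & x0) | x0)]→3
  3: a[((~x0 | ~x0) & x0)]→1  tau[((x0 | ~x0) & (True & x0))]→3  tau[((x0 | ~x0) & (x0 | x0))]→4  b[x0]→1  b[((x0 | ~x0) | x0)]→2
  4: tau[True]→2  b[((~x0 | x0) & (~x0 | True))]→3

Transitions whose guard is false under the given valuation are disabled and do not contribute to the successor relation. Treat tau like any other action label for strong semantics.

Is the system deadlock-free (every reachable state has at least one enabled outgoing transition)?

Answer: DEADLOCK-FREE

Trace:
Reach set: {0,1,2,3,4}
  0: a→1  [1 exit(s)]
  1: a→2  a→3  a→4  [3 exit(s)]
  2: a→3  [1 exit(s)]
  3: b→1  b→2  tau→3  tau→4  [4 exit(s)]
  4: b→3  tau→2  [2 exit(s)]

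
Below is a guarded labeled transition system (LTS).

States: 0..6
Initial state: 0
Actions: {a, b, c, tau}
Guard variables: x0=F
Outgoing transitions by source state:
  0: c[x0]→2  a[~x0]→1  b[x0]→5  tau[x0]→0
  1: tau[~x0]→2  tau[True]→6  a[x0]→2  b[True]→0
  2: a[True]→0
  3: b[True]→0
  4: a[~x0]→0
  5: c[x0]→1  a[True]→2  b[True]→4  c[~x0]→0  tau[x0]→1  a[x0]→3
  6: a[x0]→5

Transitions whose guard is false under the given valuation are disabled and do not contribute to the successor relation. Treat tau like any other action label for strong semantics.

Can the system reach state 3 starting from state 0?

10 transition(s) survive guard evaluation.
Layer 0: {0}
Layer 1: {1}  now seen {0,1}
Layer 2: {2,6}  now seen {0,1,2,6}
Reach set: {0,1,2,6}

Answer: UNREACHABLE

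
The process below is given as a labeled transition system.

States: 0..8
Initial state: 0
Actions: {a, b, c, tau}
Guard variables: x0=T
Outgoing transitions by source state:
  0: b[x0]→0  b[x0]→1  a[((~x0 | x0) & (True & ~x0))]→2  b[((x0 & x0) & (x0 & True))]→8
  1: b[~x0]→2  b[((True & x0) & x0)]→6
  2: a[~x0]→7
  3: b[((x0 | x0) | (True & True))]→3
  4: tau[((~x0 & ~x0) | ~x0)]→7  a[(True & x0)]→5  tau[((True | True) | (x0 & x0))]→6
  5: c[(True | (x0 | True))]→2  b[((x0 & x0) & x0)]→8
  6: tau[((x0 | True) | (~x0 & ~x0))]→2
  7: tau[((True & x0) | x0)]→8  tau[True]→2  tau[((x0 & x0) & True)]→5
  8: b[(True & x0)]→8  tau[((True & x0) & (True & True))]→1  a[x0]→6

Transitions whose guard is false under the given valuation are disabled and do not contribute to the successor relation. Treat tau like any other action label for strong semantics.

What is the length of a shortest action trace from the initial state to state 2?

Answer: 3

Trace:
Breadth-first toward 2:
  Layer 0: {0}
  Layer 1: {1,8}
  Layer 2: {6}
  Layer 3: {2}
2 enters at depth 3; path b·b·tau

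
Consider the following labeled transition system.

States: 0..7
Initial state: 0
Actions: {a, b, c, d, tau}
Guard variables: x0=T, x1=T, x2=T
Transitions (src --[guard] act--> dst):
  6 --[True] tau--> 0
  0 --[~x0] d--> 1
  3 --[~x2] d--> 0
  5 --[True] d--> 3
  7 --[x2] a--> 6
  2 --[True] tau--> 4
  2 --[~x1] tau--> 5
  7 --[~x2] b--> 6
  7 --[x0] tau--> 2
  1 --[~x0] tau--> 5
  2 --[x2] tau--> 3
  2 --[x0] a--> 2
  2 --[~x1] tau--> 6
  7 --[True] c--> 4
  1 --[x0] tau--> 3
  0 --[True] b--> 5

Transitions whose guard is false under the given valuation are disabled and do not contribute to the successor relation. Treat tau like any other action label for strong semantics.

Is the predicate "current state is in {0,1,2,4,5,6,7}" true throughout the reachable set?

Allowed set {0,1,2,4,5,6,7}
Reachable = {0,3,5}
  0: safe
  3: outside
  5: safe
counterexample path to 3: b·d

Answer: INVARIANT VIOLATED at state 3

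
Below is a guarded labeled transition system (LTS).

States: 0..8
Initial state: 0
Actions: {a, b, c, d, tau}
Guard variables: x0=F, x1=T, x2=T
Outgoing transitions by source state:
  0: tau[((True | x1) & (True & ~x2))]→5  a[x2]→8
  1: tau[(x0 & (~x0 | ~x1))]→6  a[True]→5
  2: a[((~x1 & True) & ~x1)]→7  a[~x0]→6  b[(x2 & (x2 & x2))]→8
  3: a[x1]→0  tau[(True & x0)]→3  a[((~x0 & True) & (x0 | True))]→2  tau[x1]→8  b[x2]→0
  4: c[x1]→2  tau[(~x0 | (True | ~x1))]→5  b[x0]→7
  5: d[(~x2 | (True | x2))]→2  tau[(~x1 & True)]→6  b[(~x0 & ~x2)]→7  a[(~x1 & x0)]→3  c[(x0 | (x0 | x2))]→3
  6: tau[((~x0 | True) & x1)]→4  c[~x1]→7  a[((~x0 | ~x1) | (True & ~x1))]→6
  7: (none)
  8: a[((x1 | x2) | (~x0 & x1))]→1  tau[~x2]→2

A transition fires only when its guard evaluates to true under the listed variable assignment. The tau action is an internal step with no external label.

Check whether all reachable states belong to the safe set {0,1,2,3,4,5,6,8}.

Answer: INVARIANT HOLDS

Working:
Allowed set {0,1,2,3,4,5,6,8}
Reach set: {0,1,2,3,4,5,6,8}
  0: ✓
  1: ✓
  2: ✓
  3: ✓
  4: ✓
  5: ✓
  6: ✓
  8: ✓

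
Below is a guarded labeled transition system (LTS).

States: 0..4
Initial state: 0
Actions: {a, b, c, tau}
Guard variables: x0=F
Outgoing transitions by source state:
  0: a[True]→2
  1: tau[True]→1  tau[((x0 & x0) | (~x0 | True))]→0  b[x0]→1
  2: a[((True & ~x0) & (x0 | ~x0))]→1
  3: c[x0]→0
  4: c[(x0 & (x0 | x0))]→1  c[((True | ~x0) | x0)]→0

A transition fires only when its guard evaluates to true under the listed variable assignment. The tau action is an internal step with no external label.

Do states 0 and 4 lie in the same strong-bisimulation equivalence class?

Answer: NOT BISIMILAR

Analysis:
Compute ~ classes (split until stable):
  π0 = {{0,1,2,3,4}}
  π1 = {{0,2},{1},{3},{4}}
  π2 = {{0},{1},{2},{3},{4}}
5 equivalence class(es) (converged in 3)
class of 0: {0}; class of 4: {4}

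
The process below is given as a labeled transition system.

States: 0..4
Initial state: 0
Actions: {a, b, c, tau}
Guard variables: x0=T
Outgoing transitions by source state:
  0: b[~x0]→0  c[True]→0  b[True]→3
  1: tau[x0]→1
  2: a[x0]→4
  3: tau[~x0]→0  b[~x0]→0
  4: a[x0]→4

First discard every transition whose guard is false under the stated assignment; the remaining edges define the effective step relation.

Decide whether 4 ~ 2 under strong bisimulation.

Bisimulation quotient by refinement:
  round 0: {{0,1,2,3,4}}
  round 1: {{0},{1},{2,4},{3}}
Fixed point at round 2; 4 class(es).
class of 4: {2,4}; class of 2: {2,4}

Answer: BISIMILAR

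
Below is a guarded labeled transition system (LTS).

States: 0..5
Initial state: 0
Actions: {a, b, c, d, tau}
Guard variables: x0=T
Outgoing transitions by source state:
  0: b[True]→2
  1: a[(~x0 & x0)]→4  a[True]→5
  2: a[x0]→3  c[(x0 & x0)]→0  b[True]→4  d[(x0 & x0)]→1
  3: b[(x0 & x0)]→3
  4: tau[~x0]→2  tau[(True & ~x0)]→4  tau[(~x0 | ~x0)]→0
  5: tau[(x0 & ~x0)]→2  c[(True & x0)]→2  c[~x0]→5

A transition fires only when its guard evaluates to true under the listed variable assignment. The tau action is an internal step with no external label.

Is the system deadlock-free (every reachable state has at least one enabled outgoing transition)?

Reach set: {0,1,2,3,4,5}
  0: b→2  [1 out]
  1: a→5  [1 out]
  2: a→3  b→4  c→0  d→1  [4 out]
  3: b→3  [1 out]
  4: ∅  [deadlock]
  5: c→2  [1 out]
Path to 4: b·b

Answer: DEADLOCK at state 4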